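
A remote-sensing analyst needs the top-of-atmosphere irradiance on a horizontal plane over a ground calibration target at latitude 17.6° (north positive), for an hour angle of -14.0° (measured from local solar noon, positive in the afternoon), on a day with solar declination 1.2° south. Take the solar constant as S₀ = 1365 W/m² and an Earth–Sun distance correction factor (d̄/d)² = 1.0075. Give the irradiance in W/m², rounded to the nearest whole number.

1263 W/m²

cos θ_z = sin(17.6°) sin(-1.2°) + cos(17.6°) cos(-1.2°) cos(-14.00°) = -0.0063 + 0.9247 = 0.9184.
Top-of-atmosphere irradiance = S₀ (d̄/d)² cos θ_z = 1365 × 1.0075 × 0.9184 = 1263.02 W/m².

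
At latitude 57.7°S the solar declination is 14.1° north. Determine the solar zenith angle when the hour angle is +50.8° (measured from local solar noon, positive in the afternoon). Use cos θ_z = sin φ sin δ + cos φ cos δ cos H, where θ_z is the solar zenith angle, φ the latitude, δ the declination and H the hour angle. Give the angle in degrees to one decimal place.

cos θ_z = sin(-57.7°) sin(14.1°) + cos(-57.7°) cos(14.1°) cos(50.80°) = -0.2059 + 0.3276 = 0.1217.
θ_z = arccos(0.1217) = 83.01°.

83.0°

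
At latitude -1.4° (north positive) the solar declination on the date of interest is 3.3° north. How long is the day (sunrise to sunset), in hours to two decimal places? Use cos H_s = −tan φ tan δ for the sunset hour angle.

11.99 hours

−tan φ tan δ = −(-0.0244)(0.0577) = 0.0014; H_s = arccos(0.0014) = 89.92°.
Day length = 2 H_s / 15° h⁻¹ = 179.84° / 15 = 11.989 h.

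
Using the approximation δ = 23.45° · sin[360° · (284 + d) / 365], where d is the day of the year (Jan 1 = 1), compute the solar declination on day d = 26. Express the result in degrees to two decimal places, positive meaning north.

-19.03°

360 × (284 + 26) / 365 = 305.753°; sin(305.753°) = -0.8115.
δ = 23.45 × -0.8115 = -19.030° ≈ -19.03°.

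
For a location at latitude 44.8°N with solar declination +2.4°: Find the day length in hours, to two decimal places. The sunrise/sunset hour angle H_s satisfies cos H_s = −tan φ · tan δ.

12.32 hours

cos H_s = −tan(44.8°) · tan(2.4°) = -0.0416, so H_s = arccos(-0.0416) = 92.38°.
Day length = 2 H_s / 15° h⁻¹ = 184.76° / 15 = 12.317 h.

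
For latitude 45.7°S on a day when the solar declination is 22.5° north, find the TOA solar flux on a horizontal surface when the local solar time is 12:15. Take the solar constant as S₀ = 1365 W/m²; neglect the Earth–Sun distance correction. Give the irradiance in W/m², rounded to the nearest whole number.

505 W/m²

Hour angle H = 15° × (12.25 − 12) = 3.75°.
cos θ_z = sin(-45.7°) sin(22.5°) + cos(-45.7°) cos(22.5°) cos(3.75°) = -0.2739 + 0.6439 = 0.3700.
Top-of-atmosphere irradiance = S₀ cos θ_z = 1365 × 0.3700 = 505.05 W/m².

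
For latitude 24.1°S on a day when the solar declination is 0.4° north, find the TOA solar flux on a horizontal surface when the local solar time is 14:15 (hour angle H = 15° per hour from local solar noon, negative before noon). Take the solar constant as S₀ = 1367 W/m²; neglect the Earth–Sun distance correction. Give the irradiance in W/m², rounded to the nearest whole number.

1034 W/m²

Hour angle H = 15° × (14.25 − 12) = 33.75°.
With φ = -24.1°, δ = 0.4°, H = 33.75°: sin φ sin δ = -0.0029, cos φ cos δ cos H = 0.7590, so cos θ_z = 0.7561.
Top-of-atmosphere irradiance = S₀ cos θ_z = 1367 × 0.7561 = 1033.59 W/m².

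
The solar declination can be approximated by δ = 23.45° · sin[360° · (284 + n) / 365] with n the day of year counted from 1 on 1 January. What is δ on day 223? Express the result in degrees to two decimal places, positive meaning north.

+15.06°

360 × (284 + 223) / 365 = 500.055°; sin(500.055°) = 0.6421.
δ = 23.45 × 0.6421 = 15.057° ≈ +15.06°.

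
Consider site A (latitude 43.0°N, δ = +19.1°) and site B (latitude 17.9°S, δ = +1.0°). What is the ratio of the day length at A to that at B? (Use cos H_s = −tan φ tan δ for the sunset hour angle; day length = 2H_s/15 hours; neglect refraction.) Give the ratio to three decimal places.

A: H_s = arccos(−tan 43.0° · tan 19.1°) = 108.84°, so 2H_s/15 = 14.5120 h.
B: H_s = arccos(−tan -17.9° · tan 1.0°) = 89.68°, so 2H_s/15 = 11.9573 h.
Ratio A/B = 14.5120 / 11.9573 = 1.2137.

1.214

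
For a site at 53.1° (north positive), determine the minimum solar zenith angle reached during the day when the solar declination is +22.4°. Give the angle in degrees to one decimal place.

30.7°

At local solar noon the hour angle is zero, so the zenith angle is |φ − δ| = |53.1° − (22.4°)| = 30.7°.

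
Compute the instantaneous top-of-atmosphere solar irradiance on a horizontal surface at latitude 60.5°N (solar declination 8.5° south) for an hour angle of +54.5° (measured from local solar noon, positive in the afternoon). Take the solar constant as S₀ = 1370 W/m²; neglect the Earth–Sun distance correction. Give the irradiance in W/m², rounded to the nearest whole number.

211 W/m²

With φ = 60.5°, δ = -8.5°, H = 54.50°: sin φ sin δ = -0.1286, cos φ cos δ cos H = 0.2828, so cos θ_z = 0.1542.
Top-of-atmosphere irradiance = S₀ cos θ_z = 1370 × 0.1542 = 211.25 W/m².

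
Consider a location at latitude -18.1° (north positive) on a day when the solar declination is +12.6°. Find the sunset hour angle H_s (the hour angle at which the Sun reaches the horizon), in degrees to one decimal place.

The sunset hour angle satisfies cos H_s = −tan φ tan δ = 0.0731, giving H_s = 85.81°.

85.8°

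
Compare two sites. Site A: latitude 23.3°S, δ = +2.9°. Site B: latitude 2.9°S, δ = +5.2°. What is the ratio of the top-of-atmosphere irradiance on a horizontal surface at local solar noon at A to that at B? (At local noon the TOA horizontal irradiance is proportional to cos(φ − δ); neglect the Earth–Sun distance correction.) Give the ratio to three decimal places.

A: cos θ_z = cos(-23.3° − (2.9°)) = 0.8973.
B: cos θ_z = cos(-2.9° − (5.2°)) = 0.9900.
Ratio A/B = 0.8973 / 0.9900 = 0.9064.

0.906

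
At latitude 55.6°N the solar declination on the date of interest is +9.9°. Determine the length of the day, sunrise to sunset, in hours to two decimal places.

−tan φ tan δ = −(1.4605)(0.1745) = -0.2549; H_s = arccos(-0.2549) = 104.77°.
Day length = 2 H_s / 15° h⁻¹ = 209.54° / 15 = 13.969 h.

13.97 hours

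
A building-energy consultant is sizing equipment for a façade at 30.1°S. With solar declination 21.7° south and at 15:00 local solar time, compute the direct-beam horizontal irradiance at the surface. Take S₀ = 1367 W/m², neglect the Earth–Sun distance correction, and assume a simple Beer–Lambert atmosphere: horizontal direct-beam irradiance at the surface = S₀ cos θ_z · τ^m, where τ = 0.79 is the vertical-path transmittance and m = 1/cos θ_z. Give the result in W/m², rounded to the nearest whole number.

754 W/m²

Hour angle H = 15° × (15 − 12) = 45.00°.
With φ = -30.1°, δ = -21.7°, H = 45.00°: sin φ sin δ = 0.1854, cos φ cos δ cos H = 0.5684, so cos θ_z = 0.7538.
Air mass m = 1/cos θ_z = 1/0.7538 = 1.327; τ^m = 0.79^1.327 = 0.7314.
Surface direct beam = 1367 × 0.7538 × 0.7314 = 753.67 W/m².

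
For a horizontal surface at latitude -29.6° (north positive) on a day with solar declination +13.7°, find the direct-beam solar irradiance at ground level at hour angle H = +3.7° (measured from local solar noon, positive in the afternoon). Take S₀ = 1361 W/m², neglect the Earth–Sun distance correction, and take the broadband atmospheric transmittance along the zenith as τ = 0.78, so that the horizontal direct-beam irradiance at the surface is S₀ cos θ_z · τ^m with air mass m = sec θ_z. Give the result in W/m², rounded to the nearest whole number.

702 W/m²

cos θ_z = sin(-29.6°) sin(13.7°) + cos(-29.6°) cos(13.7°) cos(3.70°) = -0.1170 + 0.8430 = 0.7260.
Air mass m = 1/cos θ_z = 1/0.7260 = 1.377; τ^m = 0.78^1.377 = 0.7103.
Surface direct beam = 1361 × 0.7260 × 0.7103 = 701.84 W/m².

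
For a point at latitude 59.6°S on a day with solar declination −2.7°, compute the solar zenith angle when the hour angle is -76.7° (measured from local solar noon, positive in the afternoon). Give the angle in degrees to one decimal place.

cos θ_z = sin φ sin δ + cos φ cos δ cos H = (-0.8625)(-0.0471) + (0.5060)(0.9989)(0.2300) = 0.1569.
θ_z = arccos(0.1569) = 80.97°.

81.0°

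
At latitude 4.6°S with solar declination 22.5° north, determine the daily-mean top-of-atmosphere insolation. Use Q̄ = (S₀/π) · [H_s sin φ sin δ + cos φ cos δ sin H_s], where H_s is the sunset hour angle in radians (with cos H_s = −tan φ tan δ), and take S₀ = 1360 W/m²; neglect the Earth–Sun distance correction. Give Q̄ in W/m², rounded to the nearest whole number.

−tan φ tan δ = −(-0.0805)(0.4142) = 0.0333; H_s = arccos(0.0333) = 88.09°. In radians, H_s = 1.5375.
H_s sin φ sin δ = 1.5375 × -0.0802 × 0.3827 = -0.0472.
cos φ cos δ sin H_s = 0.9968 × 0.9239 × 0.9994 = 0.9204.
Q̄ = (1360/π) × (-0.0472 + 0.9204) = 432.90 × 0.8732 = 378.01 W/m².

378 W/m²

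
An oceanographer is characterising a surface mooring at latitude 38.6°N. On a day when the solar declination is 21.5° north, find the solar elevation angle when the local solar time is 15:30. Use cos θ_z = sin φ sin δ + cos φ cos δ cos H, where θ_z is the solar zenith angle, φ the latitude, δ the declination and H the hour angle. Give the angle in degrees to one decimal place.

Hour angle H = 15° × (15.5 − 12) = 52.50°.
With φ = 38.6°, δ = 21.5°, H = 52.50°: sin φ sin δ = 0.2287, cos φ cos δ cos H = 0.4427, so cos θ_z = 0.6714.
θ_z = arccos(0.6714) = 47.82°, so the elevation is 90° − 47.82° = 42.18°.

42.2°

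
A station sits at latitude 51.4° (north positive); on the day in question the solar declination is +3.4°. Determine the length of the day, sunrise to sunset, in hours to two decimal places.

The sunset hour angle satisfies cos H_s = −tan φ tan δ = -0.0744, giving H_s = 94.27°.
Day length = 2 H_s / 15° h⁻¹ = 188.54° / 15 = 12.569 h.

12.57 hours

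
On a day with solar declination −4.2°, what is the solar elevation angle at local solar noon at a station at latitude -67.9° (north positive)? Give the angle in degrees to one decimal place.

26.3°

At local solar noon the hour angle is zero, so the elevation is 90° − |φ − δ| = 90° − |-67.9° − (-4.2°)| = 90° − 63.7° = 26.3°.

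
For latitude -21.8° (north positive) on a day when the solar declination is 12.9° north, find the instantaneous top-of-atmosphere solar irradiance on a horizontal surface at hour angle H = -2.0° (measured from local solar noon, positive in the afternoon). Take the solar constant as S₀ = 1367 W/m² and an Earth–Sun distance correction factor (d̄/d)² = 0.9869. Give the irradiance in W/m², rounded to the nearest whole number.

cos θ_z = sin(-21.8°) sin(12.9°) + cos(-21.8°) cos(12.9°) cos(-2.00°) = -0.0829 + 0.9045 = 0.8216.
Top-of-atmosphere irradiance = S₀ (d̄/d)² cos θ_z = 1367 × 0.9869 × 0.8216 = 1108.41 W/m².

1108 W/m²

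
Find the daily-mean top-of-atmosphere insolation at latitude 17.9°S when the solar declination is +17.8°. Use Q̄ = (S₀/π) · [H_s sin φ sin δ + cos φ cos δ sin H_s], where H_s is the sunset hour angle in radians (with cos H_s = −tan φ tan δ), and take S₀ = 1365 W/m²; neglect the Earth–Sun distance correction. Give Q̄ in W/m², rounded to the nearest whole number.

332 W/m²

cos H_s = −tan(-17.9°) · tan(17.8°) = 0.1037, so H_s = arccos(0.1037) = 84.05°. In radians, H_s = 1.4669.
H_s sin φ sin δ = 1.4669 × -0.3074 × 0.3057 = -0.1378.
cos φ cos δ sin H_s = 0.9516 × 0.9521 × 0.9946 = 0.9011.
Q̄ = (1365/π) × (-0.1378 + 0.9011) = 434.49 × 0.7633 = 331.65 W/m².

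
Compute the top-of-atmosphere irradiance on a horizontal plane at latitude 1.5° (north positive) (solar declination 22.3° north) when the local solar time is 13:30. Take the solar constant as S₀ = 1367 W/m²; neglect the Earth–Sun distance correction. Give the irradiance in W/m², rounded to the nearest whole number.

Hour angle H = 15° × (13.5 − 12) = 22.50°.
cos θ_z = sin(1.5°) sin(22.3°) + cos(1.5°) cos(22.3°) cos(22.50°) = 0.0099 + 0.8545 = 0.8644.
Top-of-atmosphere irradiance = S₀ cos θ_z = 1367 × 0.8644 = 1181.63 W/m².

1182 W/m²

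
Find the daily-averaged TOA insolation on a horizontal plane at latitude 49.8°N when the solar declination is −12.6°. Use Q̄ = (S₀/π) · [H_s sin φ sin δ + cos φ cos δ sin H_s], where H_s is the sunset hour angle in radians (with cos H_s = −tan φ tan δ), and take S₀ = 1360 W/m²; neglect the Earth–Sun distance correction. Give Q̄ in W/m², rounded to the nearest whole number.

169 W/m²

cos H_s = −tan(49.8°) · tan(-12.6°) = 0.2645, so H_s = arccos(0.2645) = 74.66°. In radians, H_s = 1.3031.
H_s sin φ sin δ = 1.3031 × 0.7638 × -0.2181 = -0.2171.
cos φ cos δ sin H_s = 0.6455 × 0.9759 × 0.9644 = 0.6075.
Q̄ = (1360/π) × (-0.2171 + 0.6075) = 432.90 × 0.3904 = 169.00 W/m².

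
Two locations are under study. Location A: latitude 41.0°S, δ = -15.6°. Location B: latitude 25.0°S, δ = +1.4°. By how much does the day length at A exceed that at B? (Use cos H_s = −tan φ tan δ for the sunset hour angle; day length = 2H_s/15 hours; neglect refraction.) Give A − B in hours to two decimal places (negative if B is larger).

+1.96 h

A: H_s = arccos(−tan -41.0° · tan -15.6°) = 104.05°, so 2H_s/15 = 13.8733 h.
B: H_s = arccos(−tan -25.0° · tan 1.4°) = 89.35°, so 2H_s/15 = 11.9133 h.
A − B = 13.8733 − 11.9133 = 1.9600 h.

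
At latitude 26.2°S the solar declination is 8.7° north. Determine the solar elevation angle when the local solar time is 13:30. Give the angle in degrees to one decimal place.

48.8°

Hour angle H = 15° × (13.5 − 12) = 22.50°.
cos θ_z = sin(-26.2°) sin(8.7°) + cos(-26.2°) cos(8.7°) cos(22.50°) = -0.0668 + 0.8194 = 0.7526.
θ_z = arccos(0.7526) = 41.18°, so the elevation is 90° − 41.18° = 48.82°.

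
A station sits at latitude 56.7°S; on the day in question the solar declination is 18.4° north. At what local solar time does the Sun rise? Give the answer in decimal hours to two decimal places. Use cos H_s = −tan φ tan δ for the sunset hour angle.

The sunset hour angle satisfies cos H_s = −tan φ tan δ = 0.5064, giving H_s = 59.58°.
Sunrise is at 12 − H_s/15 = 12 − 3.972 = 8.028 h local solar time.

8.03 h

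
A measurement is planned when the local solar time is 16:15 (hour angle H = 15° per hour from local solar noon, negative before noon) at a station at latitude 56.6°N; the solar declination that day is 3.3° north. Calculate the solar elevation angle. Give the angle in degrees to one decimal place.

Hour angle H = 15° × (16.25 − 12) = 63.75°.
cos θ_z = sin(56.6°) sin(3.3°) + cos(56.6°) cos(3.3°) cos(63.75°) = 0.0481 + 0.2431 = 0.2912.
θ_z = arccos(0.2912) = 73.07°, so the elevation is 90° − 73.07° = 16.93°.

16.9°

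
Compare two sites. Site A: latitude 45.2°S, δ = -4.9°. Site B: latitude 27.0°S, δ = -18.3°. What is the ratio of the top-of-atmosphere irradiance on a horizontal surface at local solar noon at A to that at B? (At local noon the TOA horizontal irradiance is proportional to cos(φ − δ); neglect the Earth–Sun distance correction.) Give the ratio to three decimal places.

A: cos θ_z = cos(-45.2° − (-4.9°)) = 0.7627.
B: cos θ_z = cos(-27.0° − (-18.3°)) = 0.9885.
Ratio A/B = 0.7627 / 0.9885 = 0.7716.

0.772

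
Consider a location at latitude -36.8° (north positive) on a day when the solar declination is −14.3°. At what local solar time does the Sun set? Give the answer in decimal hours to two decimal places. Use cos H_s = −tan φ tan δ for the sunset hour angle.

−tan φ tan δ = −(-0.7481)(-0.2549) = -0.1907; H_s = arccos(-0.1907) = 100.99°.
Sunset is at 12 + H_s/15 = 12 + 6.733 = 18.733 h local solar time.

18.73 h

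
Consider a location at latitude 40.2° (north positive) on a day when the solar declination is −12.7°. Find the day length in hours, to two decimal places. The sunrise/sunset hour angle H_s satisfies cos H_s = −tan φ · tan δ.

10.54 hours

−tan φ tan δ = −(0.8451)(-0.2254) = 0.1905; H_s = arccos(0.1905) = 79.02°.
Day length = 2 H_s / 15° h⁻¹ = 158.04° / 15 = 10.536 h.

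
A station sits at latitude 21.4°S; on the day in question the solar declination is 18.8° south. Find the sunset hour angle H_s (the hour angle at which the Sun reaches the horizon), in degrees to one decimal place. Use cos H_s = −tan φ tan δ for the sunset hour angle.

−tan φ tan δ = −(-0.3919)(-0.3404) = -0.1334; H_s = arccos(-0.1334) = 97.67°.

97.7°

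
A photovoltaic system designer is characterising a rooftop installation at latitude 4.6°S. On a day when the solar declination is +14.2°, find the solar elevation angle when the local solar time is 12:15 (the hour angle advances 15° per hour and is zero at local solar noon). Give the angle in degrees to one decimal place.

Hour angle H = 15° × (12.25 − 12) = 3.75°.
cos θ_z = sin φ sin δ + cos φ cos δ cos H = (-0.0802)(0.2453) + (0.9968)(0.9694)(0.9979) = 0.9446.
θ_z = arccos(0.9446) = 19.16°, so the elevation is 90° − 19.16° = 70.84°.

70.8°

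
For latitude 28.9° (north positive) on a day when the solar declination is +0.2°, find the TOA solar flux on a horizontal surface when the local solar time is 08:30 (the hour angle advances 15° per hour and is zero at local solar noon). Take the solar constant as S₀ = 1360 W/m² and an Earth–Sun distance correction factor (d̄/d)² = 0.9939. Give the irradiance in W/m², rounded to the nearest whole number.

Hour angle H = 15° × (8.5 − 12) = -52.50°.
cos θ_z = sin φ sin δ + cos φ cos δ cos H = (0.4833)(0.0035) + (0.8755)(1.0000)(0.6088) = 0.5347.
Top-of-atmosphere irradiance = S₀ (d̄/d)² cos θ_z = 1360 × 0.9939 × 0.5347 = 722.76 W/m².

723 W/m²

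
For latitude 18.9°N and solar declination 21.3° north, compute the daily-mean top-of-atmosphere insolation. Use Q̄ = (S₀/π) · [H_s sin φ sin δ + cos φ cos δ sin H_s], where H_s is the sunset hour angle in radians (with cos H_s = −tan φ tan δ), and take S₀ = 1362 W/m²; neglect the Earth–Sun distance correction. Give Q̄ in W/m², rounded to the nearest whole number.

466 W/m²

The sunset hour angle satisfies cos H_s = −tan φ tan δ = -0.1335, giving H_s = 97.67°. In radians, H_s = 1.7047.
H_s sin φ sin δ = 1.7047 × 0.3239 × 0.3633 = 0.2006.
cos φ cos δ sin H_s = 0.9461 × 0.9317 × 0.9910 = 0.8735.
Q̄ = (1362/π) × (0.2006 + 0.8735) = 433.54 × 1.0741 = 465.67 W/m².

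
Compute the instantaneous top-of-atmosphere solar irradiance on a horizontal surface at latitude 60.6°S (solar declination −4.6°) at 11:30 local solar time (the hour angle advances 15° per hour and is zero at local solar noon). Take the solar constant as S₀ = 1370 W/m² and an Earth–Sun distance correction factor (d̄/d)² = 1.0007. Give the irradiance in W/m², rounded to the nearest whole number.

761 W/m²

Hour angle H = 15° × (11.5 − 12) = -7.50°.
cos θ_z = sin φ sin δ + cos φ cos δ cos H = (-0.8712)(-0.0802) + (0.4909)(0.9968)(0.9914) = 0.5550.
Top-of-atmosphere irradiance = S₀ (d̄/d)² cos θ_z = 1370 × 1.0007 × 0.5550 = 760.88 W/m².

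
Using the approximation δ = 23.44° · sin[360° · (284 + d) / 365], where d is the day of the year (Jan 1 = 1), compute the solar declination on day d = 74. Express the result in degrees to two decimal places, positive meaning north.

-2.82°

360 × (284 + 74) / 365 = 353.096°; sin(353.096°) = -0.1202.
δ = 23.44 × -0.1202 = -2.817° ≈ -2.82°.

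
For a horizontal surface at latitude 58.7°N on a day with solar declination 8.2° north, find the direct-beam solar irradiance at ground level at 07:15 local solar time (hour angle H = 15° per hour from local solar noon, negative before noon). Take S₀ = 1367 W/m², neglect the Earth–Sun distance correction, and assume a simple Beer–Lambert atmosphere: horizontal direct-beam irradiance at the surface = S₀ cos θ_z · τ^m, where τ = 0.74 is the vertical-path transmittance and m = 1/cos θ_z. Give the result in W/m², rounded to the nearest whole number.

Hour angle H = 15° × (7.25 − 12) = -71.25°.
cos θ_z = sin(58.7°) sin(8.2°) + cos(58.7°) cos(8.2°) cos(-71.25°) = 0.1219 + 0.1653 = 0.2872.
Air mass m = 1/cos θ_z = 1/0.2872 = 3.482; τ^m = 0.74^3.482 = 0.3505.
Surface direct beam = 1367 × 0.2872 × 0.3505 = 137.61 W/m².

138 W/m²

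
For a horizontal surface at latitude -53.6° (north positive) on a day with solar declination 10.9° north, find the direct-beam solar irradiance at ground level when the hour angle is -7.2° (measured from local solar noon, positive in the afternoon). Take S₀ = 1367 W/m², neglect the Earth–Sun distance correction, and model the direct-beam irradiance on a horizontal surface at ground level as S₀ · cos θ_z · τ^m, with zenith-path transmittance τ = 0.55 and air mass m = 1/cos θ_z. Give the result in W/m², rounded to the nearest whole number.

143 W/m²

cos θ_z = sin φ sin δ + cos φ cos δ cos H = (-0.8049)(0.1891) + (0.5934)(0.9820)(0.9921) = 0.4259.
Air mass m = 1/cos θ_z = 1/0.4259 = 2.348; τ^m = 0.55^2.348 = 0.2457.
Surface direct beam = 1367 × 0.4259 × 0.2457 = 143.05 W/m².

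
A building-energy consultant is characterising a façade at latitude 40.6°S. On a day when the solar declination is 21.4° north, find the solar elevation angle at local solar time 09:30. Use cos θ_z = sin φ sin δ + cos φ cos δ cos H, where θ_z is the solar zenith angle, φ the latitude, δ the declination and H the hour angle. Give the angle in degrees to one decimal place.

18.9°

Hour angle H = 15° × (9.5 − 12) = -37.50°.
cos θ_z = sin φ sin δ + cos φ cos δ cos H = (-0.6508)(0.3649) + (0.7593)(0.9311)(0.7934) = 0.3234.
θ_z = arccos(0.3234) = 71.13°, so the elevation is 90° − 71.13° = 18.87°.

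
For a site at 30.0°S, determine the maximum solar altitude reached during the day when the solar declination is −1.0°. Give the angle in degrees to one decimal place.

At local solar noon the hour angle is zero, so the elevation is 90° − |φ − δ| = 90° − |-30.0° − (-1.0°)| = 90° − 29.0° = 61.0°.

61.0°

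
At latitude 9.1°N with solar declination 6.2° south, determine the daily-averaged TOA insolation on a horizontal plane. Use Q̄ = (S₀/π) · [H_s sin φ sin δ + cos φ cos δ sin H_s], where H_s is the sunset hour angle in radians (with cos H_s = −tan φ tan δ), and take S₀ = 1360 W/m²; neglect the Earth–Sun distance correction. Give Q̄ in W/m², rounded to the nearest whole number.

413 W/m²

The sunset hour angle satisfies cos H_s = −tan φ tan δ = 0.0174, giving H_s = 89.00°. In radians, H_s = 1.5533.
H_s sin φ sin δ = 1.5533 × 0.1582 × -0.1080 = -0.0265.
cos φ cos δ sin H_s = 0.9874 × 0.9942 × 0.9998 = 0.9815.
Q̄ = (1360/π) × (-0.0265 + 0.9815) = 432.90 × 0.9550 = 413.42 W/m².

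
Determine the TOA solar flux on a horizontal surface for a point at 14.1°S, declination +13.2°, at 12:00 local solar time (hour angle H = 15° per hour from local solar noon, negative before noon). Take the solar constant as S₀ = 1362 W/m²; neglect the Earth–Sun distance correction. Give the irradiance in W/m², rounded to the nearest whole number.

Hour angle H = 15° × (12 − 12) = 0.00°.
cos θ_z = sin(-14.1°) sin(13.2°) + cos(-14.1°) cos(13.2°) cos(0.00°) = -0.0556 + 0.9442 = 0.8886.
Top-of-atmosphere irradiance = S₀ cos θ_z = 1362 × 0.8886 = 1210.27 W/m².

1210 W/m²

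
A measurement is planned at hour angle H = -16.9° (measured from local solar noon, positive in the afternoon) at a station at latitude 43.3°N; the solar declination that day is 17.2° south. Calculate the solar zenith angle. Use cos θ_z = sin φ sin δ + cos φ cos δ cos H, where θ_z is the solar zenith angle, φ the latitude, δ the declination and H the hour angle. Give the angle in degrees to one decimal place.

62.5°

cos θ_z = sin φ sin δ + cos φ cos δ cos H = (0.6858)(-0.2957) + (0.7278)(0.9553)(0.9568) = 0.4624.
θ_z = arccos(0.4624) = 62.46°.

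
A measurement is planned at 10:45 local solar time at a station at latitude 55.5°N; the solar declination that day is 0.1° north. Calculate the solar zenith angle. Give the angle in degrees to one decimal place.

Hour angle H = 15° × (10.75 − 12) = -18.75°.
cos θ_z = sin φ sin δ + cos φ cos δ cos H = (0.8241)(0.0017) + (0.5664)(1.0000)(0.9469) = 0.5377.
θ_z = arccos(0.5377) = 57.47°.

57.5°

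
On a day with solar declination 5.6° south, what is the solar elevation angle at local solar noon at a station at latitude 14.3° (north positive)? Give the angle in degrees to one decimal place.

At local solar noon the hour angle is zero, so the elevation is 90° − |φ − δ| = 90° − |14.3° − (-5.6°)| = 90° − 19.9° = 70.1°.

70.1°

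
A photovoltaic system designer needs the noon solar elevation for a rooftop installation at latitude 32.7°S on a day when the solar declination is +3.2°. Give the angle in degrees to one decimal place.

At local solar noon the hour angle is zero, so the elevation is 90° − |φ − δ| = 90° − |-32.7° − (3.2°)| = 90° − 35.9° = 54.1°.

54.1°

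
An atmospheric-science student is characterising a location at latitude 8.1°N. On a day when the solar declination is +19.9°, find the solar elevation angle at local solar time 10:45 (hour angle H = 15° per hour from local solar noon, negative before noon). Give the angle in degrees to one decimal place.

Hour angle H = 15° × (10.75 − 12) = -18.75°.
With φ = 8.1°, δ = 19.9°, H = -18.75°: sin φ sin δ = 0.0480, cos φ cos δ cos H = 0.8815, so cos θ_z = 0.9295.
θ_z = arccos(0.9295) = 21.64°, so the elevation is 90° − 21.64° = 68.36°.

68.4°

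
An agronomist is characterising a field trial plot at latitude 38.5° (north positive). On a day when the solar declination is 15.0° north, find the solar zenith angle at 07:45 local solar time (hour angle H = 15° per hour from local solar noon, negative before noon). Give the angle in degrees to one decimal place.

Hour angle H = 15° × (7.75 − 12) = -63.75°.
With φ = 38.5°, δ = 15.0°, H = -63.75°: sin φ sin δ = 0.1611, cos φ cos δ cos H = 0.3343, so cos θ_z = 0.4954.
θ_z = arccos(0.4954) = 60.30°.

60.3°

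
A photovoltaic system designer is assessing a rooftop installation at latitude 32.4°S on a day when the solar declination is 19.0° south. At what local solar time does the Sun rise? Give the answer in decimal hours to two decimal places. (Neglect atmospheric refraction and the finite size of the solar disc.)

5.16 h

The sunset hour angle satisfies cos H_s = −tan φ tan δ = -0.2185, giving H_s = 102.62°.
Sunrise is at 12 − H_s/15 = 12 − 6.841 = 5.159 h local solar time.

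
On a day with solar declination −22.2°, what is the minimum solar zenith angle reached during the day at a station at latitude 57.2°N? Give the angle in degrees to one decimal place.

79.4°

At local solar noon the hour angle is zero, so the zenith angle is |φ − δ| = |57.2° − (-22.2°)| = 79.4°.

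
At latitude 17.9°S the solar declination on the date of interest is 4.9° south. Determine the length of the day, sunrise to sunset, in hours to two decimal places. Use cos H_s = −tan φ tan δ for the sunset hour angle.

12.21 hours

cos H_s = −tan(-17.9°) · tan(-4.9°) = -0.0277, so H_s = arccos(-0.0277) = 91.59°.
Day length = 2 H_s / 15° h⁻¹ = 183.18° / 15 = 12.212 h.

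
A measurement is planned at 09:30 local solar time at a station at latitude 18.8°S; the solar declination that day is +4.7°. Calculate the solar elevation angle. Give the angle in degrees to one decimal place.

Hour angle H = 15° × (9.5 − 12) = -37.50°.
cos θ_z = sin(-18.8°) sin(4.7°) + cos(-18.8°) cos(4.7°) cos(-37.50°) = -0.0264 + 0.7485 = 0.7221.
θ_z = arccos(0.7221) = 43.77°, so the elevation is 90° − 43.77° = 46.23°.

46.2°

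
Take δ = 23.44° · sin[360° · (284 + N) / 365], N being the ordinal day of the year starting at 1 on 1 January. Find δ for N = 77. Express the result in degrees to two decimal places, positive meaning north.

-1.61°

360 × (284 + 77) / 365 = 356.055°; sin(356.055°) = -0.0688.
δ = 23.44 × -0.0688 = -1.613° ≈ -1.61°.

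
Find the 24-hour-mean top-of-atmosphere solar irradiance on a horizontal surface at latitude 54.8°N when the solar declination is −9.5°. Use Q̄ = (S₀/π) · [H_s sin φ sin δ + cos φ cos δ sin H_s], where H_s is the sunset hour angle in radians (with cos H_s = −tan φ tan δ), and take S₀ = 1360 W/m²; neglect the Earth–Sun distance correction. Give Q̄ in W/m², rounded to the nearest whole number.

The sunset hour angle satisfies cos H_s = −tan φ tan δ = 0.2372, giving H_s = 76.28°. In radians, H_s = 1.3313.
H_s sin φ sin δ = 1.3313 × 0.8171 × -0.1650 = -0.1795.
cos φ cos δ sin H_s = 0.5764 × 0.9863 × 0.9715 = 0.5523.
Q̄ = (1360/π) × (-0.1795 + 0.5523) = 432.90 × 0.3728 = 161.39 W/m².

161 W/m²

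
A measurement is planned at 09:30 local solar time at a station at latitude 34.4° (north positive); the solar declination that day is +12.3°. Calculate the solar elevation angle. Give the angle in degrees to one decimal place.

49.5°

Hour angle H = 15° × (9.5 − 12) = -37.50°.
cos θ_z = sin(34.4°) sin(12.3°) + cos(34.4°) cos(12.3°) cos(-37.50°) = 0.1204 + 0.6396 = 0.7600.
θ_z = arccos(0.7600) = 40.54°, so the elevation is 90° − 40.54° = 49.46°.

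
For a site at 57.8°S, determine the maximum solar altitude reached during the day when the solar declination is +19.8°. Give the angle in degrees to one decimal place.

At local solar noon the hour angle is zero, so the elevation is 90° − |φ − δ| = 90° − |-57.8° − (19.8°)| = 90° − 77.6° = 12.4°.

12.4°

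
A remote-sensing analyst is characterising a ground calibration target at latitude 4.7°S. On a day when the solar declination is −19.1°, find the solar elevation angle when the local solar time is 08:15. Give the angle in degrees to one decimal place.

33.4°

Hour angle H = 15° × (8.25 − 12) = -56.25°.
With φ = -4.7°, δ = -19.1°, H = -56.25°: sin φ sin δ = 0.0268, cos φ cos δ cos H = 0.5232, so cos θ_z = 0.5500.
θ_z = arccos(0.5500) = 56.63°, so the elevation is 90° − 56.63° = 33.37°.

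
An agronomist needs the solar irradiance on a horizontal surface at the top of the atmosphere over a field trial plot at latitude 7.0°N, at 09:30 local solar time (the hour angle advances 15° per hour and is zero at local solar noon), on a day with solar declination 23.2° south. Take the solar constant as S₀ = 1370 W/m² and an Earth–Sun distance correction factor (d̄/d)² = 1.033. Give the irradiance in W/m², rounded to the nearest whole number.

956 W/m²

Hour angle H = 15° × (9.5 − 12) = -37.50°.
cos θ_z = sin φ sin δ + cos φ cos δ cos H = (0.1219)(-0.3939) + (0.9925)(0.9191)(0.7934) = 0.6757.
Top-of-atmosphere irradiance = S₀ (d̄/d)² cos θ_z = 1370 × 1.033 × 0.6757 = 956.26 W/m².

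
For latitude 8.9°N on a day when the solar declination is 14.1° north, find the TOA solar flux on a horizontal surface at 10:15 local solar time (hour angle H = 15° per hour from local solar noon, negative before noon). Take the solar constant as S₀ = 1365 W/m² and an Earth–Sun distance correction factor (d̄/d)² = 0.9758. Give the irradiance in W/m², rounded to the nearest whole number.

Hour angle H = 15° × (10.25 − 12) = -26.25°.
cos θ_z = sin φ sin δ + cos φ cos δ cos H = (0.1547)(0.2436) + (0.9880)(0.9699)(0.8969) = 0.8971.
Top-of-atmosphere irradiance = S₀ (d̄/d)² cos θ_z = 1365 × 0.9758 × 0.8971 = 1194.91 W/m².

1195 W/m²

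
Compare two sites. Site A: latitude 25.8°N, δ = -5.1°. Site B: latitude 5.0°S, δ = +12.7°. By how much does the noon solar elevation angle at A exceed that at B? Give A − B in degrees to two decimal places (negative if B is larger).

-13.20°

A: 90° − |25.8 − (-5.1)| = 59.10°.
B: 90° − |-5.0 − (12.7)| = 72.30°.
A − B = 59.10 − 72.30 = -13.20°.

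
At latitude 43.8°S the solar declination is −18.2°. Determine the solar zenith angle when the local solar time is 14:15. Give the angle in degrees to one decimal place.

38.2°

Hour angle H = 15° × (14.25 − 12) = 33.75°.
cos θ_z = sin(-43.8°) sin(-18.2°) + cos(-43.8°) cos(-18.2°) cos(33.75°) = 0.2162 + 0.5701 = 0.7863.
θ_z = arccos(0.7863) = 38.16°.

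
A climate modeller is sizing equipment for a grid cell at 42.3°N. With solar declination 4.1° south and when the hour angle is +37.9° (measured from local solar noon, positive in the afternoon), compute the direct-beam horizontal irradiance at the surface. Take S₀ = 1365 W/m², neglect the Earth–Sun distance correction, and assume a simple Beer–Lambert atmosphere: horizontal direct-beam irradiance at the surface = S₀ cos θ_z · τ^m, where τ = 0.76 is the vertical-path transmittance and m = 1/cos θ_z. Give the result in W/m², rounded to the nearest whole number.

cos θ_z = sin(42.3°) sin(-4.1°) + cos(42.3°) cos(-4.1°) cos(37.90°) = -0.0481 + 0.5821 = 0.5340.
Air mass m = 1/cos θ_z = 1/0.5340 = 1.873; τ^m = 0.76^1.873 = 0.5981.
Surface direct beam = 1365 × 0.5340 × 0.5981 = 435.96 W/m².

436 W/m²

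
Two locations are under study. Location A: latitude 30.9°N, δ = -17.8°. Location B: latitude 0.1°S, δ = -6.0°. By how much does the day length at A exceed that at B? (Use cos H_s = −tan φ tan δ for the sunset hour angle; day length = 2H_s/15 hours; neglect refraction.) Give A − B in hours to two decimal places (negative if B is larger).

A: H_s = arccos(−tan 30.9° · tan -17.8°) = 78.92°, so 2H_s/15 = 10.5227 h.
B: H_s = arccos(−tan -0.1° · tan -6.0°) = 90.01°, so 2H_s/15 = 12.0013 h.
A − B = 10.5227 − 12.0013 = -1.4786 h.

-1.48 h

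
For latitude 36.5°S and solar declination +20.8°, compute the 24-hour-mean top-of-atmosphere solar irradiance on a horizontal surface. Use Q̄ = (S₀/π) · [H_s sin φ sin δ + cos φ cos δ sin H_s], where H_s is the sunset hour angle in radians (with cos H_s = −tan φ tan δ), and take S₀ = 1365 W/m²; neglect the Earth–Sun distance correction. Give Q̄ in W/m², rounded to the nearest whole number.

195 W/m²

The sunset hour angle satisfies cos H_s = −tan φ tan δ = 0.2811, giving H_s = 73.67°. In radians, H_s = 1.2858.
H_s sin φ sin δ = 1.2858 × -0.5948 × 0.3551 = -0.2716.
cos φ cos δ sin H_s = 0.8039 × 0.9348 × 0.9597 = 0.7212.
Q̄ = (1365/π) × (-0.2716 + 0.7212) = 434.49 × 0.4496 = 195.35 W/m².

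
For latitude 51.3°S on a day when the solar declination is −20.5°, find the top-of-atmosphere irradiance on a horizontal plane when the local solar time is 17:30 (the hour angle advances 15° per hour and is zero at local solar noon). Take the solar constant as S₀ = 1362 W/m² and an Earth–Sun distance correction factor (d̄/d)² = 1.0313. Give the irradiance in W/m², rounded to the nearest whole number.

491 W/m²

Hour angle H = 15° × (17.5 − 12) = 82.50°.
cos θ_z = sin φ sin δ + cos φ cos δ cos H = (-0.7804)(-0.3502) + (0.6252)(0.9367)(0.1305) = 0.3497.
Top-of-atmosphere irradiance = S₀ (d̄/d)² cos θ_z = 1362 × 1.0313 × 0.3497 = 491.20 W/m².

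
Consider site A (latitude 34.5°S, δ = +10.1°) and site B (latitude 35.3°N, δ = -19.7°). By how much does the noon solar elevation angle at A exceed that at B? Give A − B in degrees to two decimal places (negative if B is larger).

A: 90° − |-34.5 − (10.1)| = 45.40°.
B: 90° − |35.3 − (-19.7)| = 35.00°.
A − B = 45.40 − 35.00 = 10.40°.

+10.40°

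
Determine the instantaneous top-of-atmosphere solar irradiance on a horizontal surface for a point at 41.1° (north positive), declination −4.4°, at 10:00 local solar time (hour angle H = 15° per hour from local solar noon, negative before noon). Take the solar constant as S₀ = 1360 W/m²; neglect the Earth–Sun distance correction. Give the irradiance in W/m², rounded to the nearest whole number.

816 W/m²

Hour angle H = 15° × (10 − 12) = -30.00°.
With φ = 41.1°, δ = -4.4°, H = -30.00°: sin φ sin δ = -0.0504, cos φ cos δ cos H = 0.6507, so cos θ_z = 0.6003.
Top-of-atmosphere irradiance = S₀ cos θ_z = 1360 × 0.6003 = 816.41 W/m².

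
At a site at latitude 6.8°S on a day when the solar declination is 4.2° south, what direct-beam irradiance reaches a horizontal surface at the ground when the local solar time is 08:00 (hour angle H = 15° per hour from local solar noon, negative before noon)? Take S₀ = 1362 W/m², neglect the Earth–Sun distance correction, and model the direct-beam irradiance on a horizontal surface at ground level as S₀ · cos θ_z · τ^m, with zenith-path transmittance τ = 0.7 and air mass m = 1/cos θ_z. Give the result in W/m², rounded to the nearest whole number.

Hour angle H = 15° × (8 − 12) = -60.00°.
With φ = -6.8°, δ = -4.2°, H = -60.00°: sin φ sin δ = 0.0087, cos φ cos δ cos H = 0.4951, so cos θ_z = 0.5038.
Air mass m = 1/cos θ_z = 1/0.5038 = 1.985; τ^m = 0.7^1.985 = 0.4926.
Surface direct beam = 1362 × 0.5038 × 0.4926 = 338.01 W/m².

338 W/m²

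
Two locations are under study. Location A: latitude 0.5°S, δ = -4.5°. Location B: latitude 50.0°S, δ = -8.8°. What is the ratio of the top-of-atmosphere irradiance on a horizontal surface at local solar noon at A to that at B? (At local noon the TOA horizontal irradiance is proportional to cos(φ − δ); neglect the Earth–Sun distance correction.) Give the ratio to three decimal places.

A: cos θ_z = cos(-0.5° − (-4.5°)) = 0.9976.
B: cos θ_z = cos(-50.0° − (-8.8°)) = 0.7524.
Ratio A/B = 0.9976 / 0.7524 = 1.3259.

1.326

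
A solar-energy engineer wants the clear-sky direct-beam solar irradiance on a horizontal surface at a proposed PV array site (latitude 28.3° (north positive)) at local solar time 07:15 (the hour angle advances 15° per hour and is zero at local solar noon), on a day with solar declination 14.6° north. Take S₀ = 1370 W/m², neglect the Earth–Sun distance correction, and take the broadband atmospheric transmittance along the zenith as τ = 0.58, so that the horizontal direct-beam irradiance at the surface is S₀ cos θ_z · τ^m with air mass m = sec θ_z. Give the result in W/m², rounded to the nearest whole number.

135 W/m²

Hour angle H = 15° × (7.25 − 12) = -71.25°.
cos θ_z = sin φ sin δ + cos φ cos δ cos H = (0.4741)(0.2521) + (0.8805)(0.9677)(0.3214) = 0.3934.
Air mass m = 1/cos θ_z = 1/0.3934 = 2.542; τ^m = 0.58^2.542 = 0.2504.
Surface direct beam = 1370 × 0.3934 × 0.2504 = 134.96 W/m².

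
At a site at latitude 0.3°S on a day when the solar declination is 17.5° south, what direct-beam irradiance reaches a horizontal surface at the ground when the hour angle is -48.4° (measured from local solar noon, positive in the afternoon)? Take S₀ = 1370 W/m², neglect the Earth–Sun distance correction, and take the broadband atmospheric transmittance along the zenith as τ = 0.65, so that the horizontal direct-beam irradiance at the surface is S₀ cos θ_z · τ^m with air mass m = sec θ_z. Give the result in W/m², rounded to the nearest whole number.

cos θ_z = sin φ sin δ + cos φ cos δ cos H = (-0.0052)(-0.3007) + (1.0000)(0.9537)(0.6639) = 0.6347.
Air mass m = 1/cos θ_z = 1/0.6347 = 1.576; τ^m = 0.65^1.576 = 0.5072.
Surface direct beam = 1370 × 0.6347 × 0.5072 = 441.03 W/m².

441 W/m²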